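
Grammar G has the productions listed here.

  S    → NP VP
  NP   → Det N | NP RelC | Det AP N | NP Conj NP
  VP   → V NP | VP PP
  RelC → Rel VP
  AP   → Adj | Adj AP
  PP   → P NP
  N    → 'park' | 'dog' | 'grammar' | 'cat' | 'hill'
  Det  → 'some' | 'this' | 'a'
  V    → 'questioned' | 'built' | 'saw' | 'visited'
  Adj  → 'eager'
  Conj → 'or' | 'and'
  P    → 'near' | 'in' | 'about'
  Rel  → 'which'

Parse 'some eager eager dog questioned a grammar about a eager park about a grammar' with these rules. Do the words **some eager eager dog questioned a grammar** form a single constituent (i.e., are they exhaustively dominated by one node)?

No

[S [NP [Det some] [AP [Adj eager] [AP [Adj eager]]] [N dog]] [VP [VP [VP [V questioned] [NP [Det a] [N grammar]]] [PP [P about] [NP [Det a] [AP [Adj eager]] [N park]]]] [PP [P about] [NP [Det a] [N grammar]]]]]
The smallest constituent containing 'some eager eager dog questioned a grammar' is the S spanning 'some eager eager dog questioned a grammar about a eager park about a grammar'; no single node in the tree dominates exactly the given words.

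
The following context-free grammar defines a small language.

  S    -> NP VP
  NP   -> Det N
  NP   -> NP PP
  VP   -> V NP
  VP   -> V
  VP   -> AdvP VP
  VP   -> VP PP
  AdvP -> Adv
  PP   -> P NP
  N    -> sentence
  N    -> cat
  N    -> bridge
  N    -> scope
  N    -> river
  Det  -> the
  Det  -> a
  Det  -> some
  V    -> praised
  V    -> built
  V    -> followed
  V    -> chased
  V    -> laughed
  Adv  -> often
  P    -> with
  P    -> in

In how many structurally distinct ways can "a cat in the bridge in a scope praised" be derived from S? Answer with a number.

2

The two bracketings:
[S [NP [NP [Det a] [N cat]] [PP [P in] [NP [NP [Det the] [N bridge]] [PP [P in] [NP [Det a] [N scope]]]]]] [VP [V praised]]]
[S [NP [NP [NP [Det a] [N cat]] [PP [P in] [NP [Det the] [N bridge]]]] [PP [P in] [NP [Det a] [N scope]]]] [VP [V praised]]]
The trees differ in how a recursive rule is bracketed over the same span.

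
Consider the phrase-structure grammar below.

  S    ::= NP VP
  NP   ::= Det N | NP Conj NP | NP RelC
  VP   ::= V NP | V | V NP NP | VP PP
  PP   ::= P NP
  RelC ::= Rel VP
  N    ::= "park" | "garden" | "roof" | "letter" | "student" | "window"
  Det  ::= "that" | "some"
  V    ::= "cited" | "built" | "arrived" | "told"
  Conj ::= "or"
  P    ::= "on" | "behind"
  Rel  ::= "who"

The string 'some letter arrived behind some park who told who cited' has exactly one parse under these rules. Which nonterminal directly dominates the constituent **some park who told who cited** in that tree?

S
  NP
    Det: some
    N: letter
  VP
    VP
      V: arrived
    PP
      P: behind
      NP
        NP
          NP
            Det: some
            N: park
          RelC
            Rel: who
            VP
              V: told
        RelC
          Rel: who
          VP
            V: cited
The span 'some park who told who cited' is the NP node built by NP → NP RelC.
Its mother is the PP built by PP → P NP.

PP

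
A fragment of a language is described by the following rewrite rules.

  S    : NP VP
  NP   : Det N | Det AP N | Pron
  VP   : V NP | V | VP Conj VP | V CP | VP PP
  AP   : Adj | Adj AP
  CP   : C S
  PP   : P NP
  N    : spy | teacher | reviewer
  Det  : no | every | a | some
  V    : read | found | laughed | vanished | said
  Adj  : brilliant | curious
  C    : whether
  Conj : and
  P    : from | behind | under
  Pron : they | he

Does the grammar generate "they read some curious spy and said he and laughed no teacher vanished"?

Ungrammatical

For S → NP VP, the only prefix that parses as NP is 'they', but the remainder 'read some curious spy and said he and laughed no teacher vanished' is not a VP under these rules.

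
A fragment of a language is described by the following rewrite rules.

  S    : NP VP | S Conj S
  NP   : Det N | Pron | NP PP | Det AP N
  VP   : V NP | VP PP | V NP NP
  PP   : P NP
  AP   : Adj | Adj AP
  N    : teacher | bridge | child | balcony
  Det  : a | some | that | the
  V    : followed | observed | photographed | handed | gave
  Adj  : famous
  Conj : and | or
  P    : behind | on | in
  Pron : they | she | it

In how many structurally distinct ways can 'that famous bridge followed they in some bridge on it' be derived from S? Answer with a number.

5

Two of the 5 distinct bracketings:
[S [NP [Det that] [AP [Adj famous]] [N bridge]] [VP [V followed] [NP [NP [Pron they]] [PP [P in] [NP [NP [Det some] [N bridge]] [PP [P on] [NP [Pron it]]]]]]]]
[S [NP [Det that] [AP [Adj famous]] [N bridge]] [VP [V followed] [NP [NP [NP [Pron they]] [PP [P in] [NP [Det some] [N bridge]]]] [PP [P on] [NP [Pron it]]]]]]
The trees differ in how a recursive rule is bracketed over the same span.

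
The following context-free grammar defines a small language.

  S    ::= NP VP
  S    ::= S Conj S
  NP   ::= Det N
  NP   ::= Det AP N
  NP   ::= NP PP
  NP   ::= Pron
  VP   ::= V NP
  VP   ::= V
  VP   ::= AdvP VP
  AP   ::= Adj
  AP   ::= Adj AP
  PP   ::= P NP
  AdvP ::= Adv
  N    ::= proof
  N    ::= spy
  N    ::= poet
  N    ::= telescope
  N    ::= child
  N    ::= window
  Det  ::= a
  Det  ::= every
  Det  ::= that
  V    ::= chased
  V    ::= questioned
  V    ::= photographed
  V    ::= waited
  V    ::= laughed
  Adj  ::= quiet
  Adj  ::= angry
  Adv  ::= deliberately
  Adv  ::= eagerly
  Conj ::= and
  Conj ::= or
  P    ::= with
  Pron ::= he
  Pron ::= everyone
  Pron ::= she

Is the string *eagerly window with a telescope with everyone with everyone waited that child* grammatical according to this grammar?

Ungrammatical

An Adv word can never sit immediately before an N word in any string this grammar generates, so the substring 'eagerly window' rules out a derivation.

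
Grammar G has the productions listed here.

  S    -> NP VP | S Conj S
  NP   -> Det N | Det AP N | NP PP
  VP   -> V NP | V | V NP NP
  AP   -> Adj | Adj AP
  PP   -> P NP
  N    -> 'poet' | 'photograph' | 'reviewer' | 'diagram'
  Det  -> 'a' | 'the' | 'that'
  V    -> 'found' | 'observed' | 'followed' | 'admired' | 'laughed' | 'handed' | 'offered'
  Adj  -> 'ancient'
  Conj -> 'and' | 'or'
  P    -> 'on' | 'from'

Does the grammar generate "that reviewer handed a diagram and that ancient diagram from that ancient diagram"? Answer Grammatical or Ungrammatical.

Ungrammatical

For S → NP VP, the only prefix that parses as NP is 'that reviewer', but the remainder 'handed a diagram and that ancient diagram from that ancient diagram' is not a VP under these rules. The alternative S rule S → S Conj S likewise has no satisfying split.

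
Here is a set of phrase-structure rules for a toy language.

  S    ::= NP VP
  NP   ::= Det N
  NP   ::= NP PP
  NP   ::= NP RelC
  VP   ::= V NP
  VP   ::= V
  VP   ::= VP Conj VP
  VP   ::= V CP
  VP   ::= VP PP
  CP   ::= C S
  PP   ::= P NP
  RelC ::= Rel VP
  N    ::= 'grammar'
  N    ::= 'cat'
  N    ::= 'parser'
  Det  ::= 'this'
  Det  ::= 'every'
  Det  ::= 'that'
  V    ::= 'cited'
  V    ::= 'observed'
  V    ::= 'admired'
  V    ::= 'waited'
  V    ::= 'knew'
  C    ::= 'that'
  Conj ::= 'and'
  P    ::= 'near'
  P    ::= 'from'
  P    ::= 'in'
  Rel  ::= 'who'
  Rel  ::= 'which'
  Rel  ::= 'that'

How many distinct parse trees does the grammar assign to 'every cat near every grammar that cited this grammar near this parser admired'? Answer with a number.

Two of the 7 distinct bracketings:
[S [NP [NP [Det every] [N cat]] [PP [P near] [NP [NP [NP [Det every] [N grammar]] [RelC [Rel that] [VP [V cited] [NP [Det this] [N grammar]]]]] [PP [P near] [NP [Det this] [N parser]]]]]] [VP [V admired]]]
[S [NP [NP [Det every] [N cat]] [PP [P near] [NP [NP [Det every] [N grammar]] [RelC [Rel that] [VP [V cited] [NP [NP [Det this] [N grammar]] [PP [P near] [NP [Det this] [N parser]]]]]]]]] [VP [V admired]]]
The trees differ in how a recursive rule is bracketed over the same span.

7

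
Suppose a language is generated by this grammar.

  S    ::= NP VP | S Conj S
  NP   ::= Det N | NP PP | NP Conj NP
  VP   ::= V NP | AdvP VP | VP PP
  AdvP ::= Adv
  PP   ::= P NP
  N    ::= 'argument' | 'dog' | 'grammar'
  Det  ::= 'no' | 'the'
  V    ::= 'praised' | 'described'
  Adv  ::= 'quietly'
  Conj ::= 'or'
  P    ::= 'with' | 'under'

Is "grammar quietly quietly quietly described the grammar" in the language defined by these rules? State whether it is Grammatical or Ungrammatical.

Ungrammatical

For S → NP VP, no prefix of the string parses as an NP. The alternative S rule S → S Conj S likewise has no satisfying split.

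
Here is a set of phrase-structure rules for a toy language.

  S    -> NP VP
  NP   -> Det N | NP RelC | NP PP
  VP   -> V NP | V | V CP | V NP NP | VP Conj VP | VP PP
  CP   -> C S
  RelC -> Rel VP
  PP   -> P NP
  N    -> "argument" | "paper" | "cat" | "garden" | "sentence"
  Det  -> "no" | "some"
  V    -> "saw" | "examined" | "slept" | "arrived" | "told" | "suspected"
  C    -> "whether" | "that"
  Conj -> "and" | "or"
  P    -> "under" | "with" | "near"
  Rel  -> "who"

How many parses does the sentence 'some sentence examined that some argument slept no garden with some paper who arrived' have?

Two of the 4 distinct bracketings:
[S [NP [Det some] [N sentence]] [VP [V examined] [CP [C that] [S [NP [Det some] [N argument]] [VP [V slept] [NP [NP [NP [Det no] [N garden]] [PP [P with] [NP [Det some] [N paper]]]] [RelC [Rel who] [VP [V arrived]]]]]]]]]
[S [NP [Det some] [N sentence]] [VP [V examined] [CP [C that] [S [NP [Det some] [N argument]] [VP [V slept] [NP [NP [Det no] [N garden]] [PP [P with] [NP [NP [Det some] [N paper]] [RelC [Rel who] [VP [V arrived]]]]]]]]]]]
The trees differ in how a recursive rule is bracketed over the same span.

4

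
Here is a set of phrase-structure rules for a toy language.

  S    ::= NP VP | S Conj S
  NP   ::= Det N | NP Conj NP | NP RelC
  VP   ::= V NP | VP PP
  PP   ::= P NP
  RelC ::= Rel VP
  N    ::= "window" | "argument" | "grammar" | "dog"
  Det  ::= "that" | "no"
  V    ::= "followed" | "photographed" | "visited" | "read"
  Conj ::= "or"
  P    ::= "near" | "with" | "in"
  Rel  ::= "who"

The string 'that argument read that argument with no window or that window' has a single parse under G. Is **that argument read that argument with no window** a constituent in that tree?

No

[S [NP [Det that] [N argument]] [VP [VP [V read] [NP [Det that] [N argument]]] [PP [P with] [NP [NP [Det no] [N window]] [Conj or] [NP [Det that] [N window]]]]]]
The smallest constituent containing 'that argument read that argument with no window' is the S spanning 'that argument read that argument with no window or that window'; no single node in the tree dominates exactly the given words.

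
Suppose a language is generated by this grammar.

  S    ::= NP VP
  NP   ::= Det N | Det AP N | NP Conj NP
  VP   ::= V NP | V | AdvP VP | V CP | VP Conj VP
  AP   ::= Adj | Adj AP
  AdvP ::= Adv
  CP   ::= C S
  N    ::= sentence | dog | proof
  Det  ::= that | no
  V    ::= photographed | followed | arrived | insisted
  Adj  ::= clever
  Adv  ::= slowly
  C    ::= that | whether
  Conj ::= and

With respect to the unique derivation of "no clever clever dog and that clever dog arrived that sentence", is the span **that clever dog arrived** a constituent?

No

[S [NP [NP [Det no] [AP [Adj clever] [AP [Adj clever]]] [N dog]] [Conj and] [NP [Det that] [AP [Adj clever]] [N dog]]] [VP [V arrived] [NP [Det that] [N sentence]]]]
The smallest constituent containing 'that clever dog arrived' is the S spanning 'no clever clever dog and that clever dog arrived that sentence'; no single node in the tree dominates exactly the given words.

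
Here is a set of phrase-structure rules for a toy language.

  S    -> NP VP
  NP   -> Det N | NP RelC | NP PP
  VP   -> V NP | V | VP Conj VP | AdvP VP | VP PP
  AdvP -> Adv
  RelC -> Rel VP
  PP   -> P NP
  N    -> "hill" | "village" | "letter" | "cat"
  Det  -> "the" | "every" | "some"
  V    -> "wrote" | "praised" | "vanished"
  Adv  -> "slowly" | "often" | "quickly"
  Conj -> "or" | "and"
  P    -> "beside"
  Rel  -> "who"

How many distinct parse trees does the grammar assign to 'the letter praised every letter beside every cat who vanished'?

3

Two of the 3 distinct bracketings:
[S [NP [Det the] [N letter]] [VP [V praised] [NP [NP [NP [Det every] [N letter]] [PP [P beside] [NP [Det every] [N cat]]]] [RelC [Rel who] [VP [V vanished]]]]]]
[S [NP [Det the] [N letter]] [VP [V praised] [NP [NP [Det every] [N letter]] [PP [P beside] [NP [NP [Det every] [N cat]] [RelC [Rel who] [VP [V vanished]]]]]]]]
The trees differ in how a recursive rule is bracketed over the same span.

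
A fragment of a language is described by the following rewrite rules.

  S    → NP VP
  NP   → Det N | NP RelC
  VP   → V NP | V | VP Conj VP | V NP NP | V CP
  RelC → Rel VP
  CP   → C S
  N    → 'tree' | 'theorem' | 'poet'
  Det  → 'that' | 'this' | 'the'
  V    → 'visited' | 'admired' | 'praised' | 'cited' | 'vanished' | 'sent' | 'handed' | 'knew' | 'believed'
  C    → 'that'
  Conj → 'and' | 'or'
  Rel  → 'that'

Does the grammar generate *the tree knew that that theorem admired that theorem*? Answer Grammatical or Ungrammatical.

Grammatical

[S [NP [Det the] [N tree]] [VP [V knew] [CP [C that] [S [NP [Det that] [N theorem]] [VP [V admired] [NP [Det that] [N theorem]]]]]]]
Each bracket corresponds to one application of a listed rule, so the string is derivable from S.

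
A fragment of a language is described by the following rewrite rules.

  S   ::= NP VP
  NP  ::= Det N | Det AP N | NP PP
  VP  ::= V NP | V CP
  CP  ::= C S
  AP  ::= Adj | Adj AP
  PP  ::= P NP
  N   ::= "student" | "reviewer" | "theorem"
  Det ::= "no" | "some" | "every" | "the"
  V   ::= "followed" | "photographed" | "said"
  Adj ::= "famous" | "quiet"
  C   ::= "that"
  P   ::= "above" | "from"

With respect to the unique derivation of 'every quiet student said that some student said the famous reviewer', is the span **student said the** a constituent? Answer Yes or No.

No

[S [NP [Det every] [AP [Adj quiet]] [N student]] [VP [V said] [CP [C that] [S [NP [Det some] [N student]] [VP [V said] [NP [Det the] [AP [Adj famous]] [N reviewer]]]]]]]
The smallest constituent containing 'student said the' is the S spanning 'some student said the famous reviewer'; no single node in the tree dominates exactly the given words.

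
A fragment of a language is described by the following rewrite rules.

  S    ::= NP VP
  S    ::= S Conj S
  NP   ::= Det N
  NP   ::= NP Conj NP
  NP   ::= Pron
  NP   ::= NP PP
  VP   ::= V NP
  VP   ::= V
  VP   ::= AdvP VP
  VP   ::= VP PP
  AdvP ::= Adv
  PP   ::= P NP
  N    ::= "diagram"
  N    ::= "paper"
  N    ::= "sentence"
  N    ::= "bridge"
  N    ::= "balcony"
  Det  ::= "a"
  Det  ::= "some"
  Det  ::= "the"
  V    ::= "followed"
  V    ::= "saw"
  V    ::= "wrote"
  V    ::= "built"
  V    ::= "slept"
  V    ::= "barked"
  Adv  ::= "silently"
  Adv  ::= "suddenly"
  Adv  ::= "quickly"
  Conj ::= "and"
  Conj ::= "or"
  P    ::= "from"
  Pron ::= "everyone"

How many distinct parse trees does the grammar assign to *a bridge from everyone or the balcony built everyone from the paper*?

4

Two of the 4 distinct bracketings:
[S [NP [NP [NP [Det a] [N bridge]] [PP [P from] [NP [Pron everyone]]]] [Conj or] [NP [Det the] [N balcony]]] [VP [V built] [NP [NP [Pron everyone]] [PP [P from] [NP [Det the] [N paper]]]]]]
[S [NP [NP [NP [Det a] [N bridge]] [PP [P from] [NP [Pron everyone]]]] [Conj or] [NP [Det the] [N balcony]]] [VP [VP [V built] [NP [Pron everyone]]] [PP [P from] [NP [Det the] [N paper]]]]]
The difference turns on whether VP → VP PP is used at the relevant span, versus an alternative expansion of VP.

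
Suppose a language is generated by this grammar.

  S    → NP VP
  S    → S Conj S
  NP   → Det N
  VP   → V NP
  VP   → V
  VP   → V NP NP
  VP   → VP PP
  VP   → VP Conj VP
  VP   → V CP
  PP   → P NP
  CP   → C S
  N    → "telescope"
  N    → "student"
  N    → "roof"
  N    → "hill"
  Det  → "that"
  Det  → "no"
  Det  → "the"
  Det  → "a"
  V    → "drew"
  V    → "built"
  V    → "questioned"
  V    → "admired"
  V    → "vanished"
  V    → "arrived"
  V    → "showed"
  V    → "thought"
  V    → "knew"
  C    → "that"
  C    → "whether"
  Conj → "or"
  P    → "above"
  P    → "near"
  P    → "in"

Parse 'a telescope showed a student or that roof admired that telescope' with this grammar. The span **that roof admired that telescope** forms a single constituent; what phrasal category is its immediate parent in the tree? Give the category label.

S

[S [S [NP [Det a] [N telescope]] [VP [V showed] [NP [Det a] [N student]]]] [Conj or] [S [NP [Det that] [N roof]] [VP [V admired] [NP [Det that] [N telescope]]]]]
The span 'that roof admired that telescope' is the S node built by S → NP VP.
Its mother is the S built by S → S Conj S.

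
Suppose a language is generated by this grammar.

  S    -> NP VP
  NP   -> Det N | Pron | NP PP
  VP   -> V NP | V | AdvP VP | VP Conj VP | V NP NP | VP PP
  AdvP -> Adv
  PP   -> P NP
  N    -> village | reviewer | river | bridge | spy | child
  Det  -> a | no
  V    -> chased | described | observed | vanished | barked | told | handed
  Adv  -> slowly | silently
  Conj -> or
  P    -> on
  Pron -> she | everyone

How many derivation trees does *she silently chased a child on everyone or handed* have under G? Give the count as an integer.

5

Two of the 5 distinct bracketings:
[S [NP [Pron she]] [VP [AdvP [Adv silently]] [VP [VP [V chased] [NP [NP [Det a] [N child]] [PP [P on] [NP [Pron everyone]]]]] [Conj or] [VP [V handed]]]]]
[S [NP [Pron she]] [VP [AdvP [Adv silently]] [VP [VP [VP [V chased] [NP [Det a] [N child]]] [PP [P on] [NP [Pron everyone]]]] [Conj or] [VP [V handed]]]]]
The difference turns on whether NP → NP PP is used at the relevant span, versus an alternative expansion of NP.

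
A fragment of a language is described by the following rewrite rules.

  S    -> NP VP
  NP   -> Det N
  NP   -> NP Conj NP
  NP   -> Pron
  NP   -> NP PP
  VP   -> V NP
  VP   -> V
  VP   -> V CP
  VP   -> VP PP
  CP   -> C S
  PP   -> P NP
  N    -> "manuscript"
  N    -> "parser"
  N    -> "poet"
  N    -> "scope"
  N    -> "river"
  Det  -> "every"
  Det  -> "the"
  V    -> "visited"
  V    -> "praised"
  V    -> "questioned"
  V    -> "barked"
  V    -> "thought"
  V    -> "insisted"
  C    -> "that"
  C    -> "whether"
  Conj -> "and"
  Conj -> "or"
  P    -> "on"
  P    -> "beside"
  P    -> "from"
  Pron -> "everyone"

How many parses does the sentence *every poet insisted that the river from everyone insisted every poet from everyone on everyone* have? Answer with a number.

Two of the 9 distinct bracketings:
[S [NP [Det every] [N poet]] [VP [V insisted] [CP [C that] [S [NP [NP [Det the] [N river]] [PP [P from] [NP [Pron everyone]]]] [VP [V insisted] [NP [NP [Det every] [N poet]] [PP [P from] [NP [NP [Pron everyone]] [PP [P on] [NP [Pron everyone]]]]]]]]]]]
[S [NP [Det every] [N poet]] [VP [V insisted] [CP [C that] [S [NP [NP [Det the] [N river]] [PP [P from] [NP [Pron everyone]]]] [VP [V insisted] [NP [NP [NP [Det every] [N poet]] [PP [P from] [NP [Pron everyone]]]] [PP [P on] [NP [Pron everyone]]]]]]]]]
The trees differ in how a recursive rule is bracketed over the same span.

9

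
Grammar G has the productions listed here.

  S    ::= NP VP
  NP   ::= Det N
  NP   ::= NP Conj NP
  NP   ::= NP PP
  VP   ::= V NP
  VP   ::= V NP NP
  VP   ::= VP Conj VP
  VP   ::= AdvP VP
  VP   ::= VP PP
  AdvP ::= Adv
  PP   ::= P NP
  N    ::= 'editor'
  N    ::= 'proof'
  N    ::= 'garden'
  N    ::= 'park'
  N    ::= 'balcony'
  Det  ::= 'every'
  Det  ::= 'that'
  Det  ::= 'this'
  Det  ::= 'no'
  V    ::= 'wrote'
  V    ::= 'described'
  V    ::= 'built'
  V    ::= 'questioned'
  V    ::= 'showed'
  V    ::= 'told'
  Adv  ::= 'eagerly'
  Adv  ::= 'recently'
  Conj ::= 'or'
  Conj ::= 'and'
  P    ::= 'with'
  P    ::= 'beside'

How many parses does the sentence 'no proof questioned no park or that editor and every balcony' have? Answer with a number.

The two bracketings:
[S [NP [Det no] [N proof]] [VP [V questioned] [NP [NP [Det no] [N park]] [Conj or] [NP [NP [Det that] [N editor]] [Conj and] [NP [Det every] [N balcony]]]]]]
[S [NP [Det no] [N proof]] [VP [V questioned] [NP [NP [NP [Det no] [N park]] [Conj or] [NP [Det that] [N editor]]] [Conj and] [NP [Det every] [N balcony]]]]]
The trees differ in how a recursive rule is bracketed over the same span.

2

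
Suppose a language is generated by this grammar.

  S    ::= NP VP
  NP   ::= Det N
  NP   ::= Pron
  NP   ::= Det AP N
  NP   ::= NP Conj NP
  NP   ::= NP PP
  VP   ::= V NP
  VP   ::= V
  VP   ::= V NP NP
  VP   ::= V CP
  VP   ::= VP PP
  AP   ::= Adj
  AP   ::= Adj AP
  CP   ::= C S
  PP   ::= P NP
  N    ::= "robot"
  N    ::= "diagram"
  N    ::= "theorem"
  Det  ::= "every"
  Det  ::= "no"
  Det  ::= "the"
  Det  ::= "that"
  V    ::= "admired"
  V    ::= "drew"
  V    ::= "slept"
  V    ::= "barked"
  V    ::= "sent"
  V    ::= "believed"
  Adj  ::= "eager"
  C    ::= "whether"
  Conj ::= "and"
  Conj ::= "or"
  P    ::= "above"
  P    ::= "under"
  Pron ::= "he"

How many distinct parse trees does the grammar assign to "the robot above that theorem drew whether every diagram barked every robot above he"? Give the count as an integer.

Two of the 3 distinct bracketings:
[S [NP [NP [Det the] [N robot]] [PP [P above] [NP [Det that] [N theorem]]]] [VP [V drew] [CP [C whether] [S [NP [Det every] [N diagram]] [VP [V barked] [NP [NP [Det every] [N robot]] [PP [P above] [NP [Pron he]]]]]]]]]
[S [NP [NP [Det the] [N robot]] [PP [P above] [NP [Det that] [N theorem]]]] [VP [V drew] [CP [C whether] [S [NP [Det every] [N diagram]] [VP [VP [V barked] [NP [Det every] [N robot]]] [PP [P above] [NP [Pron he]]]]]]]]
The difference turns on whether VP → VP PP is used at the relevant span, versus an alternative expansion of VP.

3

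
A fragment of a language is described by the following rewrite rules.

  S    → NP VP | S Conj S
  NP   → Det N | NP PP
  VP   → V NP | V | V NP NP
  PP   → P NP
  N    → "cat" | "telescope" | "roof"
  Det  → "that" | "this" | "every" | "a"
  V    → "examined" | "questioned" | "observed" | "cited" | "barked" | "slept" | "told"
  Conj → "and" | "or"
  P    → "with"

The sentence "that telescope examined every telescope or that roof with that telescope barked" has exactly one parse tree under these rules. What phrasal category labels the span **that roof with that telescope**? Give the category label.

NP

S
  S
    NP
      Det: that
      N: telescope
    VP
      V: examined
      NP
        Det: every
        N: telescope
  Conj: or
  S
    NP
      NP
        Det: that
        N: roof
      PP
        P: with
        NP
          Det: that
          N: telescope
    VP
      V: barked
The span 'that roof with that telescope' is the NP node built by NP → NP PP.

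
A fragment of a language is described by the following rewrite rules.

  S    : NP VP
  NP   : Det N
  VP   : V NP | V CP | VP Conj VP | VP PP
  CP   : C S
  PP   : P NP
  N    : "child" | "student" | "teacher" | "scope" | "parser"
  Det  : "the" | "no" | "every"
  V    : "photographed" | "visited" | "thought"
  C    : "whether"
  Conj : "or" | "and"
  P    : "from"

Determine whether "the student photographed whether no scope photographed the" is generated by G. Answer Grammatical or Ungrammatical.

Ungrammatical

For S → NP VP, the only prefix that parses as NP is 'the student', but the remainder 'photographed whether no scope photographed the' is not a VP under these rules.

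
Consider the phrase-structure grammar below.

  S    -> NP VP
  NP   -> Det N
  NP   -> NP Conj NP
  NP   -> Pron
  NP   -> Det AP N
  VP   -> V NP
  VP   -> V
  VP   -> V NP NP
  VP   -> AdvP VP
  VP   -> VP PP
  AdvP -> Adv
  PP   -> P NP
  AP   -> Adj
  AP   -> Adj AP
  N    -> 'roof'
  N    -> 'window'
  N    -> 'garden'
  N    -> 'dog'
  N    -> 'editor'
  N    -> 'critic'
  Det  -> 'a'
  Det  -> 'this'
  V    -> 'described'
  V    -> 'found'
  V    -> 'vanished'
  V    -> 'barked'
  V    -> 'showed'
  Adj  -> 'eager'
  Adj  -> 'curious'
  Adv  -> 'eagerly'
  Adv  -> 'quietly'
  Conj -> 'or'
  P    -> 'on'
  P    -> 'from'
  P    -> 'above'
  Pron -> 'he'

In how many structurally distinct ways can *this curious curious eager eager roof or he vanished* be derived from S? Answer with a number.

[S [NP [NP [Det this] [AP [Adj curious] [AP [Adj curious] [AP [Adj eager] [AP [Adj eager]]]]] [N roof]] [Conj or] [NP [Pron he]]] [VP [V vanished]]]
No rule offers an alternative attachment or grouping for any span, so this is the only derivation.

1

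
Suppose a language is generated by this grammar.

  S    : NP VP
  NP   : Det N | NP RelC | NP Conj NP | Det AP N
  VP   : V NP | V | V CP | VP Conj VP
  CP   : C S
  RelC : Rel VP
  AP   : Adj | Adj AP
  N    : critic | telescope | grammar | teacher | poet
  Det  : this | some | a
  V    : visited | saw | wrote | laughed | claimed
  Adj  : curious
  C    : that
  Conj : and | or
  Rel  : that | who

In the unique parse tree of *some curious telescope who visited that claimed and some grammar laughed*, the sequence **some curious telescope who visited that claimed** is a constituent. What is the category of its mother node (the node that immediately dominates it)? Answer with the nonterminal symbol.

S
  NP
    NP
      NP
        NP
          Det: some
          AP
            Adj: curious
          N: telescope
        RelC
          Rel: who
          VP
            V: visited
      RelC
        Rel: that
        VP
          V: claimed
    Conj: and
    NP
      Det: some
      N: grammar
  VP
    V: laughed
The span 'some curious telescope who visited that claimed' is the NP node built by NP → NP RelC.
Its mother is the NP built by NP → NP Conj NP.

NP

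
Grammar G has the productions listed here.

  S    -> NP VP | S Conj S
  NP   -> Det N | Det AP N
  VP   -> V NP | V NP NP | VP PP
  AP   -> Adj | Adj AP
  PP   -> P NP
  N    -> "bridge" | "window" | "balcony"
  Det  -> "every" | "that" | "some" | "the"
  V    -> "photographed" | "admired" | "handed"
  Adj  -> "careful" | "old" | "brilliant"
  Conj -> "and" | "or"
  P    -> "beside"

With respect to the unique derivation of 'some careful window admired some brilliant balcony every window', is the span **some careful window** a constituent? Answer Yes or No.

Yes

[S [NP [Det some] [AP [Adj careful]] [N window]] [VP [V admired] [NP [Det some] [AP [Adj brilliant]] [N balcony]] [NP [Det every] [N window]]]]
The words 'some careful window' are exhaustively dominated by a single NP node (built by NP → Det AP N), so they form a constituent.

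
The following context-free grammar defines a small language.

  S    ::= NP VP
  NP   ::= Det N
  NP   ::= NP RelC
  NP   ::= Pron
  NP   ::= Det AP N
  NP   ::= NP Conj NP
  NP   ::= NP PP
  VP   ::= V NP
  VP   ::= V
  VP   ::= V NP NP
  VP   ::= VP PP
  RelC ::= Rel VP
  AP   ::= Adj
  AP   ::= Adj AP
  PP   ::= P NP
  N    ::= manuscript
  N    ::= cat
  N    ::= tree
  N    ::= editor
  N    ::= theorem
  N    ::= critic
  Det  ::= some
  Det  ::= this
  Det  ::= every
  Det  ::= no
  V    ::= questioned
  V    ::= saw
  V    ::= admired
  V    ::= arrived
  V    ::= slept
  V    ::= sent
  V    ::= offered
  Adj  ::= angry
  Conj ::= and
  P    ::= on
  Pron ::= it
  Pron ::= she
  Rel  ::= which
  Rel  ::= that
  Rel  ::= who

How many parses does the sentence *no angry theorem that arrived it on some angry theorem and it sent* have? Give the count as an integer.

7

Two of the 7 distinct bracketings:
[S [NP [NP [Det no] [AP [Adj angry]] [N theorem]] [RelC [Rel that] [VP [V arrived] [NP [NP [NP [Pron it]] [PP [P on] [NP [Det some] [AP [Adj angry]] [N theorem]]]] [Conj and] [NP [Pron it]]]]]] [VP [V sent]]]
[S [NP [NP [Det no] [AP [Adj angry]] [N theorem]] [RelC [Rel that] [VP [V arrived] [NP [NP [Pron it]] [PP [P on] [NP [NP [Det some] [AP [Adj angry]] [N theorem]] [Conj and] [NP [Pron it]]]]]]]] [VP [V sent]]]
The trees differ in how a recursive rule is bracketed over the same span.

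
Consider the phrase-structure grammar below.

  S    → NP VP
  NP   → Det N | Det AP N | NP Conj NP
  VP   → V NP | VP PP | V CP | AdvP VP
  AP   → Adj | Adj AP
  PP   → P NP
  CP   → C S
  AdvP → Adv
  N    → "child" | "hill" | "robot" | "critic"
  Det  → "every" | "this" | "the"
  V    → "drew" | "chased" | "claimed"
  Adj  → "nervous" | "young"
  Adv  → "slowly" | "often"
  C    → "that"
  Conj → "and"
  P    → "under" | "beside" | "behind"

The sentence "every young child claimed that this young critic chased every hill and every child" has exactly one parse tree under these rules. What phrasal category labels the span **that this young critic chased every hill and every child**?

CP

[S [NP [Det every] [AP [Adj young]] [N child]] [VP [V claimed] [CP [C that] [S [NP [Det this] [AP [Adj young]] [N critic]] [VP [V chased] [NP [NP [Det every] [N hill]] [Conj and] [NP [Det every] [N child]]]]]]]]
The span 'that this young critic chased every hill and every child' is the CP node built by CP → C S.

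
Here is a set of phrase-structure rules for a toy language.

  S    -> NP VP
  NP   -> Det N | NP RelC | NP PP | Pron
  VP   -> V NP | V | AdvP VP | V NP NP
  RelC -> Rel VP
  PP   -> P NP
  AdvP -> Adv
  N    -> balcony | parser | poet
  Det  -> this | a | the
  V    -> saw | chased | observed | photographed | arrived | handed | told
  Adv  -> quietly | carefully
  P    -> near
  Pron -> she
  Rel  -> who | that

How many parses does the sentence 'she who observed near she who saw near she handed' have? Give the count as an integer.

3

Two of the 3 distinct bracketings:
[S [NP [NP [NP [Pron she]] [RelC [Rel who] [VP [V observed]]]] [PP [P near] [NP [NP [NP [Pron she]] [RelC [Rel who] [VP [V saw]]]] [PP [P near] [NP [Pron she]]]]]] [VP [V handed]]]
[S [NP [NP [NP [NP [NP [Pron she]] [RelC [Rel who] [VP [V observed]]]] [PP [P near] [NP [Pron she]]]] [RelC [Rel who] [VP [V saw]]]] [PP [P near] [NP [Pron she]]]] [VP [V handed]]]
The trees differ in how a recursive rule is bracketed over the same span.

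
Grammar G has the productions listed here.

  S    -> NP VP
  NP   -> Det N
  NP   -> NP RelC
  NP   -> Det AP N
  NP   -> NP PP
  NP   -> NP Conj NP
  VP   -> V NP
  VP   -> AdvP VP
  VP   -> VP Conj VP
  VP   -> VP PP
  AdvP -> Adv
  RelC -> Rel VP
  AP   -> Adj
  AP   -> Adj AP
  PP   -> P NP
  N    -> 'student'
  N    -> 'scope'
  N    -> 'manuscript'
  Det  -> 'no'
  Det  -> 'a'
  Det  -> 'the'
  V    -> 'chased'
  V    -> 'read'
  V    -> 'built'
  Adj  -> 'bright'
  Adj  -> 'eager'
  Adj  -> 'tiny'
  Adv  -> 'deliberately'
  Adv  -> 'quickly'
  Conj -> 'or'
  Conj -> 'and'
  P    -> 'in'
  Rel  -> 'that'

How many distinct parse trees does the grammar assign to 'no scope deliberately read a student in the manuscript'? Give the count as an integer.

3

Two of the 3 distinct bracketings:
[S [NP [Det no] [N scope]] [VP [AdvP [Adv deliberately]] [VP [V read] [NP [NP [Det a] [N student]] [PP [P in] [NP [Det the] [N manuscript]]]]]]]
[S [NP [Det no] [N scope]] [VP [AdvP [Adv deliberately]] [VP [VP [V read] [NP [Det a] [N student]]] [PP [P in] [NP [Det the] [N manuscript]]]]]]
The difference turns on whether NP → NP PP is used at the relevant span, versus an alternative expansion of NP.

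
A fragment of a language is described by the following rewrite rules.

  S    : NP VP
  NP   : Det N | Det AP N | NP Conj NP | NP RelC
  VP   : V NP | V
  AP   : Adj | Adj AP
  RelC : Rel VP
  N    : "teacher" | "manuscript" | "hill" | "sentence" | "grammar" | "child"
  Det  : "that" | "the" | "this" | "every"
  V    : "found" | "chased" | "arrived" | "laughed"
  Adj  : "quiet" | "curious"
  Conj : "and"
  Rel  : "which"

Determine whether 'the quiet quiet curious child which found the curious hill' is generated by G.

Ungrammatical

For S → NP VP, every NP-prefix leaves a non-VP remainder: after 'the quiet quiet curious child' the remainder is not a VP; after 'the quiet quiet curious child which found' the remainder is not a VP.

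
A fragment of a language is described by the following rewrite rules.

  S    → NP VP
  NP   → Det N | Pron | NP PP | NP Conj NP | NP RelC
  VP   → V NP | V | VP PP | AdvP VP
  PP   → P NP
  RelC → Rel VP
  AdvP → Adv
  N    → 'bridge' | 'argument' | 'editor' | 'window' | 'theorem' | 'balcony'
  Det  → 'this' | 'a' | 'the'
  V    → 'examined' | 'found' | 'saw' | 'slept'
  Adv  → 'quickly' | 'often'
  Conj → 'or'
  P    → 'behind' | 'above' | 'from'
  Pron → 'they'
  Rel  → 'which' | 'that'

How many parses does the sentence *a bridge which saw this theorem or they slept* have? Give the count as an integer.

The two bracketings:
[S [NP [NP [NP [Det a] [N bridge]] [RelC [Rel which] [VP [V saw] [NP [Det this] [N theorem]]]]] [Conj or] [NP [Pron they]]] [VP [V slept]]]
[S [NP [NP [Det a] [N bridge]] [RelC [Rel which] [VP [V saw] [NP [NP [Det this] [N theorem]] [Conj or] [NP [Pron they]]]]]] [VP [V slept]]]
The trees differ in how a recursive rule is bracketed over the same span.

2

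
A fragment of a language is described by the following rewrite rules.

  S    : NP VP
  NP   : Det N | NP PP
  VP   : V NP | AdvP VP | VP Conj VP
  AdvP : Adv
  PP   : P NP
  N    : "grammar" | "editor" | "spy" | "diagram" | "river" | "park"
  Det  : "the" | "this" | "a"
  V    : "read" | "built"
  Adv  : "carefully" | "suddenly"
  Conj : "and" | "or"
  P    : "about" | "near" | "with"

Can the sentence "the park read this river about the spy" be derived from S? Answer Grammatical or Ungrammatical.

Grammatical

S
  NP
    Det: the
    N: park
  VP
    V: read
    NP
      NP
        Det: this
        N: river
      PP
        P: about
        NP
          Det: the
          N: spy
Every word is introduced by a lexical rule and the phrasal rules combine the resulting categories into a single S.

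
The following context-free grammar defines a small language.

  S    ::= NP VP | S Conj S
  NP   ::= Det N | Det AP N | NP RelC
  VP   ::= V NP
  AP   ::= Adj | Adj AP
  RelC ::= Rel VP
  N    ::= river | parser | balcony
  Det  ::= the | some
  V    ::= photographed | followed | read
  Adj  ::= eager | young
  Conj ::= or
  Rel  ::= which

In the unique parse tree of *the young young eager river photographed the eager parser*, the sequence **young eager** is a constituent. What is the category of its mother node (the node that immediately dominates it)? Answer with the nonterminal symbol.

AP

[S [NP [Det the] [AP [Adj young] [AP [Adj young] [AP [Adj eager]]]] [N river]] [VP [V photographed] [NP [Det the] [AP [Adj eager]] [N parser]]]]
The span 'young eager' is the AP node built by AP → Adj AP.
Its mother is the AP built by AP → Adj AP.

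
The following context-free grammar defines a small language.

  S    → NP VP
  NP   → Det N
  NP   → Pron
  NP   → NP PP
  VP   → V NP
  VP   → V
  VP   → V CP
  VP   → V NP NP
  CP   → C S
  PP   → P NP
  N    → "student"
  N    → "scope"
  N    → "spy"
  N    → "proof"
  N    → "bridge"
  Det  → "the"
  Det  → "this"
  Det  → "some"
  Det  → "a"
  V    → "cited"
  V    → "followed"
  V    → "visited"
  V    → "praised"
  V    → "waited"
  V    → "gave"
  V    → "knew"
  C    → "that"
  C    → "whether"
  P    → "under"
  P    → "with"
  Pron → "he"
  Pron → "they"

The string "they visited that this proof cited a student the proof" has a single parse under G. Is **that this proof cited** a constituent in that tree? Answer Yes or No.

[S [NP [Pron they]] [VP [V visited] [CP [C that] [S [NP [Det this] [N proof]] [VP [V cited] [NP [Det a] [N student]] [NP [Det the] [N proof]]]]]]]
The smallest constituent containing 'that this proof cited' is the CP spanning 'that this proof cited a student the proof'; no single node in the tree dominates exactly the given words.

No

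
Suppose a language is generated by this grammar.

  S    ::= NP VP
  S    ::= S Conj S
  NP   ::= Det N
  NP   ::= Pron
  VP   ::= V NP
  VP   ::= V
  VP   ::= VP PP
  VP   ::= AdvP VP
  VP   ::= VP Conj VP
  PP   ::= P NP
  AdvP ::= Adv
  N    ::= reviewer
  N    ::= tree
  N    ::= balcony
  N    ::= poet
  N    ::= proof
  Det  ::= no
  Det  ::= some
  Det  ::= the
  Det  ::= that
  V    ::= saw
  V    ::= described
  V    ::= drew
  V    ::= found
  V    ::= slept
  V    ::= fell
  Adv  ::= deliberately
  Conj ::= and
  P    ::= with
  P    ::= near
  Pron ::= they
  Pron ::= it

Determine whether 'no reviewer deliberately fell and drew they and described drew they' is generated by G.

Ungrammatical

A V word can never sit immediately before a V word in any string this grammar generates, so the substring 'described drew' rules out a derivation.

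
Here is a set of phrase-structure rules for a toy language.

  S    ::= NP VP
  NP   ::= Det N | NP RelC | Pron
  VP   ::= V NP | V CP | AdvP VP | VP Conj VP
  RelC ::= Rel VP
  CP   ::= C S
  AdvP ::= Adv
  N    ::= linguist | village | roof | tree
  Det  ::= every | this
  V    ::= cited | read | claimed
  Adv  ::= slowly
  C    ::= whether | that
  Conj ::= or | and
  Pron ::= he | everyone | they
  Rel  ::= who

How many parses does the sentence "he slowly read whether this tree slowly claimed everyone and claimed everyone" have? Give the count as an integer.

4

Two of the 4 distinct bracketings:
[S [NP [Pron he]] [VP [AdvP [Adv slowly]] [VP [V read] [CP [C whether] [S [NP [Det this] [N tree]] [VP [AdvP [Adv slowly]] [VP [VP [V claimed] [NP [Pron everyone]]] [Conj and] [VP [V claimed] [NP [Pron everyone]]]]]]]]]]
[S [NP [Pron he]] [VP [AdvP [Adv slowly]] [VP [V read] [CP [C whether] [S [NP [Det this] [N tree]] [VP [VP [AdvP [Adv slowly]] [VP [V claimed] [NP [Pron everyone]]]] [Conj and] [VP [V claimed] [NP [Pron everyone]]]]]]]]]
The trees differ in how a recursive rule is bracketed over the same span.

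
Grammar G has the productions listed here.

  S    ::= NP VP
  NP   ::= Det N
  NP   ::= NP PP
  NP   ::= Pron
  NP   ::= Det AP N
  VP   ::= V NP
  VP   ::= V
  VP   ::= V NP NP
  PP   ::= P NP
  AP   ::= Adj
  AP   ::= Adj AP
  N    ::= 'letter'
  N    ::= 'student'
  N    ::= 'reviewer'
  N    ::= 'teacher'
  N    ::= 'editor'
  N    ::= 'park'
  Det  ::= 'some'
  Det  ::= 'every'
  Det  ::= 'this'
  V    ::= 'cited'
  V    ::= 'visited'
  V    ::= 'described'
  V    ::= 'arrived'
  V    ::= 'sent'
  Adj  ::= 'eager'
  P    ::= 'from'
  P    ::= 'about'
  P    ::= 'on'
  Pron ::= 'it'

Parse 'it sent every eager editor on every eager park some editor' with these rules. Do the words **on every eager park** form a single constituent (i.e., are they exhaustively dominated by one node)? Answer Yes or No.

[S [NP [Pron it]] [VP [V sent] [NP [NP [Det every] [AP [Adj eager]] [N editor]] [PP [P on] [NP [Det every] [AP [Adj eager]] [N park]]]] [NP [Det some] [N editor]]]]
The words 'on every eager park' are exhaustively dominated by a single PP node (built by PP → P NP), so they form a constituent.

Yes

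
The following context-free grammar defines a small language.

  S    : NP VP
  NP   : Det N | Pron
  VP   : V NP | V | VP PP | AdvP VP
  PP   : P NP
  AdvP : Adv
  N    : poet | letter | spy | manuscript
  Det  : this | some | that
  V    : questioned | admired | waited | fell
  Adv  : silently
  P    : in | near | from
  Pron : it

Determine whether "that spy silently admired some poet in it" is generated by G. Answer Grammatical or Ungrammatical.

[S [NP [Det that] [N spy]] [VP [VP [AdvP [Adv silently]] [VP [V admired] [NP [Det some] [N poet]]]] [PP [P in] [NP [Pron it]]]]]
Every word is introduced by a lexical rule and the phrasal rules combine the resulting categories into a single S.

Grammatical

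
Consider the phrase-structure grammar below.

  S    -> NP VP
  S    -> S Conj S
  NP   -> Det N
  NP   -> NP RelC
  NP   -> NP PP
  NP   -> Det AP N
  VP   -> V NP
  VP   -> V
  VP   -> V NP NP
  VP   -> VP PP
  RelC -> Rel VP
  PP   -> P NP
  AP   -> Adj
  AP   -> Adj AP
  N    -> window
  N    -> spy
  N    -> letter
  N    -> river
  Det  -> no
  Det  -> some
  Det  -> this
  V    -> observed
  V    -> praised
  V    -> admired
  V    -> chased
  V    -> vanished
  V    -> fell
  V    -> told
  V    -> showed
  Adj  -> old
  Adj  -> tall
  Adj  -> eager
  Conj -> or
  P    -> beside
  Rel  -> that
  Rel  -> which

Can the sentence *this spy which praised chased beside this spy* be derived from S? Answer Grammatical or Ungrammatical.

[S [NP [NP [Det this] [N spy]] [RelC [Rel which] [VP [V praised]]]] [VP [VP [V chased]] [PP [P beside] [NP [Det this] [N spy]]]]]
Every word is introduced by a lexical rule and the phrasal rules combine the resulting categories into a single S.

Grammatical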